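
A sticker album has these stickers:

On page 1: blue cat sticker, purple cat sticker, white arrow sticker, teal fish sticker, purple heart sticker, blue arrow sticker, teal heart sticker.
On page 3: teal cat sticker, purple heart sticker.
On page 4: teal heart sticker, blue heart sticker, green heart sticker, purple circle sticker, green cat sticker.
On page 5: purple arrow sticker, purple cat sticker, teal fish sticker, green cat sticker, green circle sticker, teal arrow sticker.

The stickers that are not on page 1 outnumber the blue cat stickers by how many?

stickers that are not on page 1: 13.
blue cat stickers: 1.
13 − 1 = 12.

12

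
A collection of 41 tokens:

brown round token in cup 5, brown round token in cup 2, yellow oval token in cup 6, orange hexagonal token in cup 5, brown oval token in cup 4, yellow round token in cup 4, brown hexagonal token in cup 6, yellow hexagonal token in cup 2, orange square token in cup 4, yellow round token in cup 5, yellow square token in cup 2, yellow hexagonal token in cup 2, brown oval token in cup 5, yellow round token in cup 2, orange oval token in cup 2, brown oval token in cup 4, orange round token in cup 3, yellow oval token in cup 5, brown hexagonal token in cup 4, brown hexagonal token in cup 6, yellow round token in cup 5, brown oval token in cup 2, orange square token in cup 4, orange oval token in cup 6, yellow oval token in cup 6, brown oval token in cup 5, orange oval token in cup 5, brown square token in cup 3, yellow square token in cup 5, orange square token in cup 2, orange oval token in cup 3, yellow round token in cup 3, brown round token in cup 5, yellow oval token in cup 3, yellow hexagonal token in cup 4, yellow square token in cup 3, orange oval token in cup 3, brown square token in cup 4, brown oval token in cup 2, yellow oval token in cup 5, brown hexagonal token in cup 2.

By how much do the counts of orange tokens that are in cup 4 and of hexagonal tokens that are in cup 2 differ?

1

orange tokens in cup 4: 2. hexagonal tokens in cup 2: 3.
|2 − 3| = 3 − 2 = 1.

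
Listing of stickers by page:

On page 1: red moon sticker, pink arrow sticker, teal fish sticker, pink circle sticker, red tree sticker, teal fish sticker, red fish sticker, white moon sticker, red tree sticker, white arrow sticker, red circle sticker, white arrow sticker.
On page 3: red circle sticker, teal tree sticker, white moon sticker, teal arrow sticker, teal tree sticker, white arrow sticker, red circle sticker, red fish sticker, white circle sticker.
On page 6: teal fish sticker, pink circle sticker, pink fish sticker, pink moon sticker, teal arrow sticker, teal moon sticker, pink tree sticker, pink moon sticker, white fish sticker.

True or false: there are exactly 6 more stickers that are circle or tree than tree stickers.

True

There are 11 stickers that are circle or tree.
There are 5 tree stickers.
The claim requires 11 − 5 (= 6) to equal 6, which holds.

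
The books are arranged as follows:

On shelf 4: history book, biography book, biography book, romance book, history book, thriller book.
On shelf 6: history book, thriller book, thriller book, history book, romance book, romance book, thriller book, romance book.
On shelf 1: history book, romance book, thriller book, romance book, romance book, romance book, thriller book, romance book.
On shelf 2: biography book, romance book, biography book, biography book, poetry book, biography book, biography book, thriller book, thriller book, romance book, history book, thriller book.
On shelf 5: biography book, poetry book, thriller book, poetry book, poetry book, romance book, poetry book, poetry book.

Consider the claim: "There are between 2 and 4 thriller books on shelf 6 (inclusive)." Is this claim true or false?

|thriller books on shelf 6| = 3.
The claim requires 2 ≤ 3 ≤ 4, which holds.

True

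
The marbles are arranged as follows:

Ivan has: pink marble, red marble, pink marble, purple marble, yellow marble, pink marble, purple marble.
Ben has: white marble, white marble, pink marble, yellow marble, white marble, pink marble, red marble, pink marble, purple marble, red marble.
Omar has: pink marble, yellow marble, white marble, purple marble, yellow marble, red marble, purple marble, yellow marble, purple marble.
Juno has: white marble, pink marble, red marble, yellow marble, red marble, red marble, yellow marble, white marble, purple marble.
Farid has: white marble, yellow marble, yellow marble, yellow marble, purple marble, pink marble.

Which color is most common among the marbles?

yellow

Counts by color: yellow 10, pink 9, purple 8, white 7, red 7.
The maximum is 10, held uniquely by yellow.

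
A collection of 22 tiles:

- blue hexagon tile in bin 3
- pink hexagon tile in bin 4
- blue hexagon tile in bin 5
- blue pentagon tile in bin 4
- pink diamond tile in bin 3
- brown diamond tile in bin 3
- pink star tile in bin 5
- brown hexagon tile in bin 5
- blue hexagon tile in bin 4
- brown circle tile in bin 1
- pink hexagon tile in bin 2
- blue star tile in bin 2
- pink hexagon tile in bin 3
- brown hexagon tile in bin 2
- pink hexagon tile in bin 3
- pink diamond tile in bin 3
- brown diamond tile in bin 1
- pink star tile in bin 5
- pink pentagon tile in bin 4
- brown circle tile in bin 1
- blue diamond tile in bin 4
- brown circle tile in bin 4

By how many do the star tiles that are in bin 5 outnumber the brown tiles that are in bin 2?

1

star tiles in bin 5: 2.
brown tiles in bin 2: 1.
2 − 1 = 1.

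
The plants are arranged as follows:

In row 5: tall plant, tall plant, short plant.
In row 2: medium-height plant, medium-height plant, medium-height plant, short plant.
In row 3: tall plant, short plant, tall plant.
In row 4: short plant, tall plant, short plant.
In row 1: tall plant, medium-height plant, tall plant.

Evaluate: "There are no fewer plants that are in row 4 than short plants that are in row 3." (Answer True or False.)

True

There are 3 plants in row 4.
There is 1 short plant in row 3.
The claim requires 3 ≥ 1, which holds.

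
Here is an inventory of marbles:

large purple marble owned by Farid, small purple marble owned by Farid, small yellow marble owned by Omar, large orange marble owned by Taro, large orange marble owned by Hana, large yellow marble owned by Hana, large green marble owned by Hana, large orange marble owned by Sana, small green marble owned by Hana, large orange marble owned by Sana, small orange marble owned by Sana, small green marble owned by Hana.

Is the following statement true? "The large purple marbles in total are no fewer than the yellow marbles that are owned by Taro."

|large purple marbles| = 1.
|yellow marbles owned by Taro| = 0.
The claim requires 1 ≥ 0, which holds.

True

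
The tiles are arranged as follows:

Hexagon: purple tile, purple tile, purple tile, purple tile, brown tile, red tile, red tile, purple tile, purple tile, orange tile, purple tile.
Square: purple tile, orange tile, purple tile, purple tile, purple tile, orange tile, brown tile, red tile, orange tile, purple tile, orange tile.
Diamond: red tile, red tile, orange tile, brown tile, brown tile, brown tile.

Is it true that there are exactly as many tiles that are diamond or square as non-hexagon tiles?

There are 17 tiles that are diamond or square.
There are 17 non-hexagon tiles.
The claim requires 17 = 17, which holds.

True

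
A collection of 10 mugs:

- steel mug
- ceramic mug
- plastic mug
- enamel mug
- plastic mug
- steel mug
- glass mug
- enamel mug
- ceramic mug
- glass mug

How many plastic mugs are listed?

2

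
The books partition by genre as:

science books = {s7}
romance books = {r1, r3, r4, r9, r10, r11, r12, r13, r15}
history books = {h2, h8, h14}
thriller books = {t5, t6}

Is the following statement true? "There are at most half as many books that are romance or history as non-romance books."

There are 12 books that are romance or history.
There are 6 non-romance books.
The claim requires 2 × 12 = 24 ≤ 6, which does not hold.

False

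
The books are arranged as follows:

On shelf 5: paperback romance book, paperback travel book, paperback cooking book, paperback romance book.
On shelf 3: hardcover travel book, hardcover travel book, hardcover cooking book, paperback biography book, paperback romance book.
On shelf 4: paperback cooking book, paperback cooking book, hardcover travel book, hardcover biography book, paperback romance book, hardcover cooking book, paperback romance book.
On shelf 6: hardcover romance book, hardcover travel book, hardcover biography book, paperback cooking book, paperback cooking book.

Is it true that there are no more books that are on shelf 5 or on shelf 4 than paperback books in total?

|books on shelf 5 or on shelf 4| = 11.
|paperback books| = 12.
The claim requires 11 ≤ 12, which holds.

True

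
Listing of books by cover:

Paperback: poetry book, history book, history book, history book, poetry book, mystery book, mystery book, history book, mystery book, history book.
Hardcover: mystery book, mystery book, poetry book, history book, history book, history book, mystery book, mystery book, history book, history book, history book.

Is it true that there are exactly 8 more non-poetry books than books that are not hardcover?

True

There are 18 non-poetry books.
There are 10 books that are not hardcover.
The claim requires 18 − 10 (= 8) to equal 8, which holds.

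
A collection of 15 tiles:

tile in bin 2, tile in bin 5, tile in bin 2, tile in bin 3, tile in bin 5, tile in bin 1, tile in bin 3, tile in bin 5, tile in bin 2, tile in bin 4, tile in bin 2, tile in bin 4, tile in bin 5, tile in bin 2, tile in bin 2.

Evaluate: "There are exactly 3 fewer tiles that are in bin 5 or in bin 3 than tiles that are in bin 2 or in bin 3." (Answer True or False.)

False

There are 6 tiles in bin 5 or in bin 3.
There are 8 tiles in bin 2 or in bin 3.
The claim requires 8 − 6 (= 2) to equal 3, which does not hold.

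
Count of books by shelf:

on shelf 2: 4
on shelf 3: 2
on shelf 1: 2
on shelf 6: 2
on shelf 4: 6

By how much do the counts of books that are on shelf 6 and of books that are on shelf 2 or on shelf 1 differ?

books on shelf 6: 2. books on shelf 2 or on shelf 1: 6.
|2 − 6| = 6 − 2 = 4.

4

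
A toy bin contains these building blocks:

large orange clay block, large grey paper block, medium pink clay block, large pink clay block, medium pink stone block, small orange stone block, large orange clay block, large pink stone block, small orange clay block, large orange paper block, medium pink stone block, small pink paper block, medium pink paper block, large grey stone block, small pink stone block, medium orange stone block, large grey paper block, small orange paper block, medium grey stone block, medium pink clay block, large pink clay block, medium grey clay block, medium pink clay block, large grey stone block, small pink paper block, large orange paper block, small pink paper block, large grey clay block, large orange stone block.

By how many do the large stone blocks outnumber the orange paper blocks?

large stone blocks: 4.
orange paper blocks: 3.
4 − 3 = 1.

1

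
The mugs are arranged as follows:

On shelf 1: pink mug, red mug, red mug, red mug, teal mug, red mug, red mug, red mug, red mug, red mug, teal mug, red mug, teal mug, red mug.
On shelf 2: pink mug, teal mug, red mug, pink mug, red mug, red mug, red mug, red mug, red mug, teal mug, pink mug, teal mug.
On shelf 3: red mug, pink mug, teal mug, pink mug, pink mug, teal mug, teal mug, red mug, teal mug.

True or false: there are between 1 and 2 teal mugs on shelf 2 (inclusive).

False

There are 3 teal mugs on shelf 2.
The claim requires 1 ≤ 3 ≤ 2, which does not hold.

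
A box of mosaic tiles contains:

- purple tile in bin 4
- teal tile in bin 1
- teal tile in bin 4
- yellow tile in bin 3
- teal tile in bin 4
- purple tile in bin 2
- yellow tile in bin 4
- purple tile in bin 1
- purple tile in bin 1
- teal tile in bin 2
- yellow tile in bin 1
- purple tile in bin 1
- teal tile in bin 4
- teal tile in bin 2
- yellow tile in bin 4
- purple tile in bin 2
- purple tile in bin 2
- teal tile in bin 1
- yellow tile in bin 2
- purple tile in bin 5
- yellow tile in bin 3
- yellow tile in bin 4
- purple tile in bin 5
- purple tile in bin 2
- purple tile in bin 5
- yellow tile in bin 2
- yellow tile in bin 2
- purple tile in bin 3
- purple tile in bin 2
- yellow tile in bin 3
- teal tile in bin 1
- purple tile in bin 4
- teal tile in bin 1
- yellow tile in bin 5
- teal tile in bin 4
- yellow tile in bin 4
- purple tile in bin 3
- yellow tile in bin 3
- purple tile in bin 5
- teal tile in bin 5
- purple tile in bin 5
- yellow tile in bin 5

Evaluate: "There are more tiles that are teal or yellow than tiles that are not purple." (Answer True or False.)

|tiles that are teal or yellow| = 25.
|tiles that are not purple| = 25.
The claim requires 25 > 25, which does not hold.

False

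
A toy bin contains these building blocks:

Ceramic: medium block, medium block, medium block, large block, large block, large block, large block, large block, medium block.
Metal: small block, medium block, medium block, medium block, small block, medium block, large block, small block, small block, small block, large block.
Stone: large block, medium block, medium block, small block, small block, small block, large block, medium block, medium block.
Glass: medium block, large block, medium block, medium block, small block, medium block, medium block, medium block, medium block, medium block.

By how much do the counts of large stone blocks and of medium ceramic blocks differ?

2

large stone blocks: 2. medium ceramic blocks: 4.
|2 − 4| = 4 − 2 = 2.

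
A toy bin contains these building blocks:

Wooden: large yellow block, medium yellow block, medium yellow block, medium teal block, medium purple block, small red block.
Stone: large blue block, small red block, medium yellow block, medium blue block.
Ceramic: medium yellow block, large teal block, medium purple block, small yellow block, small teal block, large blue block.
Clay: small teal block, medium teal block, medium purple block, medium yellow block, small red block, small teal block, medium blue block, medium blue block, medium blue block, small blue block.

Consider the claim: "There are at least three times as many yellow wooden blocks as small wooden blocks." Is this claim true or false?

|yellow wooden blocks| = 3.
|small wooden blocks| = 1.
The claim requires 3 ≥ 3 × 1 = 3, which holds.

True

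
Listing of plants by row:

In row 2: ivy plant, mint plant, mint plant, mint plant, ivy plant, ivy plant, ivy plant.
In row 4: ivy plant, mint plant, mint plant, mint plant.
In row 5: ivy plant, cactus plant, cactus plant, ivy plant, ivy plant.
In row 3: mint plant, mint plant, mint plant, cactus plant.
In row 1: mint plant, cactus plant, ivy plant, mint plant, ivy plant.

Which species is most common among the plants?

mint

Counts by species: mint 11, ivy 10, cactus 4.
The maximum is 11, held uniquely by mint.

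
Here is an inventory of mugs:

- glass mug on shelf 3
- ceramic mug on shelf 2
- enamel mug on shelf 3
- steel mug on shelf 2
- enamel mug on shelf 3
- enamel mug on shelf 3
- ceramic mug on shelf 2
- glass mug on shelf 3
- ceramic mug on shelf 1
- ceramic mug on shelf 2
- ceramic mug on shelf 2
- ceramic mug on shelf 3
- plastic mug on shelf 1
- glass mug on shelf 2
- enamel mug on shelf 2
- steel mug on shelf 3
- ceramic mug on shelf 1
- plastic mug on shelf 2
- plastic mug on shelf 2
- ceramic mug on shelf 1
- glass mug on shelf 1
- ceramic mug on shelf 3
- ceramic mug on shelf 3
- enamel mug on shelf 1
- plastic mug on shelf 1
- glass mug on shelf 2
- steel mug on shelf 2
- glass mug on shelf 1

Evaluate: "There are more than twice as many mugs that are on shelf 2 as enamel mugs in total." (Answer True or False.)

There are 11 mugs on shelf 2.
There are 5 enamel mugs.
The claim requires 11 > 2 × 5 = 10, which holds.

True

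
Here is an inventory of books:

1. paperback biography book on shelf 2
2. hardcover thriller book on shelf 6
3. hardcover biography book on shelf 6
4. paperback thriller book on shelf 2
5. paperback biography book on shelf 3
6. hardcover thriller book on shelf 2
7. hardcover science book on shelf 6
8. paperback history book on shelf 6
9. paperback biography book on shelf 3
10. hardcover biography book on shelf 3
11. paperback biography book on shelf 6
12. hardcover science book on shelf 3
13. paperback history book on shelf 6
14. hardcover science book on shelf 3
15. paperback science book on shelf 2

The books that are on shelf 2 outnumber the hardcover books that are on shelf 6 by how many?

books on shelf 2: 4.
hardcover books on shelf 6: 3.
4 − 3 = 1.

1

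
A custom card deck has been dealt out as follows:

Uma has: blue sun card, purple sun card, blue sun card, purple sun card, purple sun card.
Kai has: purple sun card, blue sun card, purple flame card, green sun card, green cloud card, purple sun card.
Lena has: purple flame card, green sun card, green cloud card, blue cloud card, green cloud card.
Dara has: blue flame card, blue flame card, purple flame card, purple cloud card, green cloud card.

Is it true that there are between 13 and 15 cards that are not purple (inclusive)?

False

cards that are not purple: 12.
The claim requires 13 ≤ 12 ≤ 15, which does not hold.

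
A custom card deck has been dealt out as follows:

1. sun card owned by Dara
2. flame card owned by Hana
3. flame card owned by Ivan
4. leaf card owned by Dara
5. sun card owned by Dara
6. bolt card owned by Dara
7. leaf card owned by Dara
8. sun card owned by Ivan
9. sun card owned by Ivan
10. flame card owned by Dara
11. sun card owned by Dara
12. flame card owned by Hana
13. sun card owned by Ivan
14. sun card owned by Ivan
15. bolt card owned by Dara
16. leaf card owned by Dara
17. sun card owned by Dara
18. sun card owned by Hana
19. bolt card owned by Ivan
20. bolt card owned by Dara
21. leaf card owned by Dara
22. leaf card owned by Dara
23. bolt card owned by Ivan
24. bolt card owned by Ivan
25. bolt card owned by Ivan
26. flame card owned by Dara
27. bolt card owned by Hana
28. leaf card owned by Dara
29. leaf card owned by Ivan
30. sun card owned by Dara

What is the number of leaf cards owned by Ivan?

1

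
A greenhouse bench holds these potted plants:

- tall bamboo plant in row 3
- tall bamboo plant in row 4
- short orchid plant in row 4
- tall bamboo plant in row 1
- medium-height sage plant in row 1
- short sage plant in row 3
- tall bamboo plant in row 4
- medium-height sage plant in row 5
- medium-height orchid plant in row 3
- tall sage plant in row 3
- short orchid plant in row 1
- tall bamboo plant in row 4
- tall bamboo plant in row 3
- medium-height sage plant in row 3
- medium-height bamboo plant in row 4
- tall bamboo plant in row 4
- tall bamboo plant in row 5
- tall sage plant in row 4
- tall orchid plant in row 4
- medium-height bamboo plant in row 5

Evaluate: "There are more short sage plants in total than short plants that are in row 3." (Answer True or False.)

There is 1 short sage plant.
There is 1 short plant in row 3.
The claim requires 1 > 1, which does not hold.

False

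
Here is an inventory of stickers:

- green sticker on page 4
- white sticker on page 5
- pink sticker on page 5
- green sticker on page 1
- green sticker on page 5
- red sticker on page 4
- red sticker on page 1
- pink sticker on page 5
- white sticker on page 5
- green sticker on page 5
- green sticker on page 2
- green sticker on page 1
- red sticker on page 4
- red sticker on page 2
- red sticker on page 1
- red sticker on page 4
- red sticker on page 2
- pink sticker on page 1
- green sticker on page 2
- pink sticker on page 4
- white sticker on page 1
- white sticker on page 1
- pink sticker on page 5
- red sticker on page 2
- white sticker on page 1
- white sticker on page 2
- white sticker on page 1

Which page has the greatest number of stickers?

Counts by page: page 1→9, page 5→7, page 2→6, page 4→5.
The maximum is 9, held uniquely by page 1.

page 1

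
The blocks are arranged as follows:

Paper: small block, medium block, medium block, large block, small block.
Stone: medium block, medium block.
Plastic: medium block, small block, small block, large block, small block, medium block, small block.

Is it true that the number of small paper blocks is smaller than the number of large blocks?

False

|small paper blocks| = 2.
|large blocks| = 2.
The claim requires 2 < 2, which does not hold.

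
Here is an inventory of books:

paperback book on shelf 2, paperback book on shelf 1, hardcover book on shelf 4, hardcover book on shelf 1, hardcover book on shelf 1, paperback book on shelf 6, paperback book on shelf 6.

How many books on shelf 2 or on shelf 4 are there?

on shelf 2: 1; on shelf 4: 1; together 1 + 1 = 2.

2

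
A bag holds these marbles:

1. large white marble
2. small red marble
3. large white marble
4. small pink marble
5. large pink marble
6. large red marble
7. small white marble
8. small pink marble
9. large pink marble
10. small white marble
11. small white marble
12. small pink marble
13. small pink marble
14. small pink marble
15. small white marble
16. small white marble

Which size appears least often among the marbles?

Counts by size: small 11, large 5.
The minimum is 5, held uniquely by large.

large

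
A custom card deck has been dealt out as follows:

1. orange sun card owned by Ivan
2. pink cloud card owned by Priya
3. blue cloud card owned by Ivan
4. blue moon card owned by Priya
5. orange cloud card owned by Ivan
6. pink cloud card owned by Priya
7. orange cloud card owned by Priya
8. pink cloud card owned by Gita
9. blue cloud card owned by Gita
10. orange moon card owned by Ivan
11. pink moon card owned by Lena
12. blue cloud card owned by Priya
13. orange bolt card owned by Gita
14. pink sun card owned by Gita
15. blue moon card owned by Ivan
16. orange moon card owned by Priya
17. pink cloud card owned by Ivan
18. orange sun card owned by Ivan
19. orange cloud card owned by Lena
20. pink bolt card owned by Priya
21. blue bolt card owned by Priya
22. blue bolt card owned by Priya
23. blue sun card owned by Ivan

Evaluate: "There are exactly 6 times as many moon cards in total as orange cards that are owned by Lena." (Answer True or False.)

False

There are 5 moon cards.
Count of orange cards owned by Lena: 1.
The claim requires 5 = 6 × 1 = 6, which does not hold.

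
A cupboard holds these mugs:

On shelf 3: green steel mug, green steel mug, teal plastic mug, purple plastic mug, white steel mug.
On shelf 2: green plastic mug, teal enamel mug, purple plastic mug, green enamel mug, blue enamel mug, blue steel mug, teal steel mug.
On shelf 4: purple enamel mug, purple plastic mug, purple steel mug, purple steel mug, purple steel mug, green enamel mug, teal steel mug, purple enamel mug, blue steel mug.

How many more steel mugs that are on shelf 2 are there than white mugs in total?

steel mugs on shelf 2: 2.
white mugs: 1.
2 − 1 = 1.

1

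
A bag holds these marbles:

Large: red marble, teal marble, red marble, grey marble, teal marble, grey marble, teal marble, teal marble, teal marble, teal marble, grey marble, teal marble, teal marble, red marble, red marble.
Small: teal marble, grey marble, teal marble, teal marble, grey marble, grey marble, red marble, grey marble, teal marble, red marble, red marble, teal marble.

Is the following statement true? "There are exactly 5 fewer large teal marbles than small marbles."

False

|large teal marbles| = 8.
|small marbles| = 12.
The claim requires 12 − 8 (= 4) to equal 5, which does not hold.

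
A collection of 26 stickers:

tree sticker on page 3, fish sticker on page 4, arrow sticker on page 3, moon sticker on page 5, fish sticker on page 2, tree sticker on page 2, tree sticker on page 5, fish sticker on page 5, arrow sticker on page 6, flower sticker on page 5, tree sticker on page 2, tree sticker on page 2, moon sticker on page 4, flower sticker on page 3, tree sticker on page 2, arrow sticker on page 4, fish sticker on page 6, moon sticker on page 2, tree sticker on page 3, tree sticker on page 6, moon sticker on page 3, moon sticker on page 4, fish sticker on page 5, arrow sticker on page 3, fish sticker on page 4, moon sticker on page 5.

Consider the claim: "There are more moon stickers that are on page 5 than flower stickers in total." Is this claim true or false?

False

|moon stickers on page 5| = 2.
|flower stickers| = 2.
The claim requires 2 > 2, which does not hold.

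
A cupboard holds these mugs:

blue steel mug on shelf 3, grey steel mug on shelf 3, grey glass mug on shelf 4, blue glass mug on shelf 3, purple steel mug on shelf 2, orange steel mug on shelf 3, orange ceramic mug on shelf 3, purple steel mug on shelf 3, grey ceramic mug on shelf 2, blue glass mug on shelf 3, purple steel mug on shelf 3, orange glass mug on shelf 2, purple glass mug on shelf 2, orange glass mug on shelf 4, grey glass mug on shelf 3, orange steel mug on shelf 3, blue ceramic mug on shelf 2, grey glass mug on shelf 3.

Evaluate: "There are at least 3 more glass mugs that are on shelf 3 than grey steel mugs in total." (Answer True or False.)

glass mugs on shelf 3: 4.
grey steel mugs: 1.
The claim requires 4 − 1 = 3 ≥ 3, which holds.

True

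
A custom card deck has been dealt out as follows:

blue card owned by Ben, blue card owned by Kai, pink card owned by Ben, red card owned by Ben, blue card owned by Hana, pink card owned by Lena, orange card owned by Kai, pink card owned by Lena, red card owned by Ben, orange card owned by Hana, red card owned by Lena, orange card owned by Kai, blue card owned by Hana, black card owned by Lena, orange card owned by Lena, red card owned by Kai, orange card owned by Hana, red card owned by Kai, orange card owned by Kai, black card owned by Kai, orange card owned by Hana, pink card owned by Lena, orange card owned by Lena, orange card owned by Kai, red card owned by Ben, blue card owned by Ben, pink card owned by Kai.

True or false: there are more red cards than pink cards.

There are 6 red cards.
There are 5 pink cards.
The claim requires 6 > 5, which holds.

True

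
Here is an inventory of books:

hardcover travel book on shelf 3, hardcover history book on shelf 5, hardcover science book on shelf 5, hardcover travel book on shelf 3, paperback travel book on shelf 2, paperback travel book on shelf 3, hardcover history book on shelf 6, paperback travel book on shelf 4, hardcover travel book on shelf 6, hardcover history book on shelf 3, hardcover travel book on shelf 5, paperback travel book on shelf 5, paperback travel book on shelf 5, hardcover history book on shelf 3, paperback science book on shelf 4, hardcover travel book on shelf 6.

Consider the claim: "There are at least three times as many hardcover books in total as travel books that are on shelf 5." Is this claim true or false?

There are 10 hardcover books.
There are 3 travel books on shelf 5.
The claim requires 10 ≥ 3 × 3 = 9, which holds.

True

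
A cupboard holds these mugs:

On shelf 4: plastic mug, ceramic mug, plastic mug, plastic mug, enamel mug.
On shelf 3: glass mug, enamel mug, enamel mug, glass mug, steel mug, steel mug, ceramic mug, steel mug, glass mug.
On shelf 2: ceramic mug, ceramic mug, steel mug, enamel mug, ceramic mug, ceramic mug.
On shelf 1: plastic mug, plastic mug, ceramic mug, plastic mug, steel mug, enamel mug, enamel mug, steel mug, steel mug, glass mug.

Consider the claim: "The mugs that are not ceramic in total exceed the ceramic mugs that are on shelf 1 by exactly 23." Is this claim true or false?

False

mugs that are not ceramic: 23.
ceramic mugs on shelf 1: 1.
The claim requires 23 − 1 (= 22) to equal 23, which does not hold.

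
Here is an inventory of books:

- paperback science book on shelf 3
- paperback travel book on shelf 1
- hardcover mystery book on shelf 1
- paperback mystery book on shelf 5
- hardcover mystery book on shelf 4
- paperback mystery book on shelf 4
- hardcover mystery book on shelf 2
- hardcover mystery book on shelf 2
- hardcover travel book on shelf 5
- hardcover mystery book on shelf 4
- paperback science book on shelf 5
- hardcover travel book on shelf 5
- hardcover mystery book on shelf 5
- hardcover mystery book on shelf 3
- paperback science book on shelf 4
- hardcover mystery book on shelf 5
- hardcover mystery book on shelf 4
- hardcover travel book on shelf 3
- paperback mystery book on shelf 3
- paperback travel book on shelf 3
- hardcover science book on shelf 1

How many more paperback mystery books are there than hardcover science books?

paperback mystery books: 3.
hardcover science books: 1.
3 − 1 = 2.

2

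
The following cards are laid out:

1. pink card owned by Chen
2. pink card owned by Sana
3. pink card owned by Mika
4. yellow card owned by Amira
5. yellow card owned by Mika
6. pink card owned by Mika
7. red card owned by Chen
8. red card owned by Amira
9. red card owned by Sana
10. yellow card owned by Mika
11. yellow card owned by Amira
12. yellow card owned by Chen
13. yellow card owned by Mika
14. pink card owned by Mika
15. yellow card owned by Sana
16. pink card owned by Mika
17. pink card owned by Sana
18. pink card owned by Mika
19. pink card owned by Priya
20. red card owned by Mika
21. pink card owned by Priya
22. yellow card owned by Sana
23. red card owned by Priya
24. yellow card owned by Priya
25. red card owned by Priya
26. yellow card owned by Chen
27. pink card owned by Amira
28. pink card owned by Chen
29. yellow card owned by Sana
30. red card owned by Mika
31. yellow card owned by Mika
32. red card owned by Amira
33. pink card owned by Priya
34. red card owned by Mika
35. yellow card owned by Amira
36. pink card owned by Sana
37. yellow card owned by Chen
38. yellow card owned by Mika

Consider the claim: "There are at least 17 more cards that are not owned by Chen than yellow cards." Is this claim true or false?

Count of cards that are not owned by Chen: 32.
There are 15 yellow cards.
The claim requires 32 − 15 = 17 ≥ 17, which holds.

True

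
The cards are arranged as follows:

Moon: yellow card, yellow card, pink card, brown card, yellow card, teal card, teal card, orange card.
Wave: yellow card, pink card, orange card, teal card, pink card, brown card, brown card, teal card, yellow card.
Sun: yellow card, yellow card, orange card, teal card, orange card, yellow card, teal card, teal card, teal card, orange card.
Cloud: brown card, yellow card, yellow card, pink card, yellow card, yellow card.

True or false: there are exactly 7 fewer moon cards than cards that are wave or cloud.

There are 8 moon cards.
There are 15 cards that are wave or cloud.
The claim requires 15 − 8 (= 7) to equal 7, which holds.

True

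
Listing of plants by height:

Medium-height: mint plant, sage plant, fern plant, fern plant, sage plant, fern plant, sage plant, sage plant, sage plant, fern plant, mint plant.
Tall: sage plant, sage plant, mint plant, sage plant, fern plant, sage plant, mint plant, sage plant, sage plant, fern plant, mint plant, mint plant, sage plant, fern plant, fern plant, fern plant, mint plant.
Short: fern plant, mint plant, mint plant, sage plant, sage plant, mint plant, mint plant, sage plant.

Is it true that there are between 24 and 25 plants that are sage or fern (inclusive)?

|plants that are sage or fern| = 25.
The claim requires 24 ≤ 25 ≤ 25, which holds.

True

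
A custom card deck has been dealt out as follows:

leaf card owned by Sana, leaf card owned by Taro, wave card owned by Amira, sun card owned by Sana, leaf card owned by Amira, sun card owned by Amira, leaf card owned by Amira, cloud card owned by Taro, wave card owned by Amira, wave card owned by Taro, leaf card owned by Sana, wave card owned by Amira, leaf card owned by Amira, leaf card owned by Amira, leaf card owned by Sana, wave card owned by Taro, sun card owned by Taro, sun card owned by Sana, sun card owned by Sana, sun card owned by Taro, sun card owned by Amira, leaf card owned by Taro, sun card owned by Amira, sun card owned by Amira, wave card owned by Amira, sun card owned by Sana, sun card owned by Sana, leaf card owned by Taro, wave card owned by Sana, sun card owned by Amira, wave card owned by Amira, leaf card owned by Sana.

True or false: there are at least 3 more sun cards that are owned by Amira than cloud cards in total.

True

sun cards owned by Amira: 5.
cloud cards: 1.
The claim requires 5 − 1 = 4 ≥ 3, which holds.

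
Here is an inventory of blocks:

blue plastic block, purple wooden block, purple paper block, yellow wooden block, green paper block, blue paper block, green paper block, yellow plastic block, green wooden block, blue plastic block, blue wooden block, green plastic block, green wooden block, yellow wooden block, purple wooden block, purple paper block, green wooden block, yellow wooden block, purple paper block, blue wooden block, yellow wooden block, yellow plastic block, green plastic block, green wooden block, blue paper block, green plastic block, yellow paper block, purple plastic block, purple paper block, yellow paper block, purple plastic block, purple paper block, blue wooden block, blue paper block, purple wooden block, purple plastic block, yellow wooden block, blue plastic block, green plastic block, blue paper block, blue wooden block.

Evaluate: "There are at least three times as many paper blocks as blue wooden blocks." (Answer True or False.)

True

|paper blocks| = 13.
|blue wooden blocks| = 4.
The claim requires 13 ≥ 3 × 4 = 12, which holds.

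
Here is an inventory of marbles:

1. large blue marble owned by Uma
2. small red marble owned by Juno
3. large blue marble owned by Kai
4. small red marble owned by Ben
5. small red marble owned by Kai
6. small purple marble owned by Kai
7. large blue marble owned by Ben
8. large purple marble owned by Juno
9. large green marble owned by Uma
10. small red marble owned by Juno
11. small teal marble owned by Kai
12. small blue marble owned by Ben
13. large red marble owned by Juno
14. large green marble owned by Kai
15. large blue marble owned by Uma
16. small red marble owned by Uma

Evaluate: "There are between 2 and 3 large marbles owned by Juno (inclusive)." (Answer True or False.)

True

Count of large marbles owned by Juno: 2.
The claim requires 2 ≤ 2 ≤ 3, which holds.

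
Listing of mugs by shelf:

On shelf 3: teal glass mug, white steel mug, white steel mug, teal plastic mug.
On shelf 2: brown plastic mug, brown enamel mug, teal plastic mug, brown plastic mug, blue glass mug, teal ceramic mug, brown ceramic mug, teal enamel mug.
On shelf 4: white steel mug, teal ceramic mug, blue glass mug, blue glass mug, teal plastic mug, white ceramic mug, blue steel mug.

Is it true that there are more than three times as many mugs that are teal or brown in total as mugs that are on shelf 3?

|mugs that are teal or brown| = 11.
|mugs on shelf 3| = 4.
The claim requires 11 > 3 × 4 = 12, which does not hold.

False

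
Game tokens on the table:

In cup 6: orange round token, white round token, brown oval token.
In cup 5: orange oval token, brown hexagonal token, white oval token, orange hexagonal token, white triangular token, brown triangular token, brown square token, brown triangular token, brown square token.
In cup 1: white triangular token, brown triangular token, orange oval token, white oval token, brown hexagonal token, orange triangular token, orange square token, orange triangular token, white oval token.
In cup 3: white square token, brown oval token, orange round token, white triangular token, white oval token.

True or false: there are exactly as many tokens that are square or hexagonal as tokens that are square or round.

True

tokens that are square or hexagonal: 7.
tokens that are square or round: 7.
The claim requires 7 = 7, which holds.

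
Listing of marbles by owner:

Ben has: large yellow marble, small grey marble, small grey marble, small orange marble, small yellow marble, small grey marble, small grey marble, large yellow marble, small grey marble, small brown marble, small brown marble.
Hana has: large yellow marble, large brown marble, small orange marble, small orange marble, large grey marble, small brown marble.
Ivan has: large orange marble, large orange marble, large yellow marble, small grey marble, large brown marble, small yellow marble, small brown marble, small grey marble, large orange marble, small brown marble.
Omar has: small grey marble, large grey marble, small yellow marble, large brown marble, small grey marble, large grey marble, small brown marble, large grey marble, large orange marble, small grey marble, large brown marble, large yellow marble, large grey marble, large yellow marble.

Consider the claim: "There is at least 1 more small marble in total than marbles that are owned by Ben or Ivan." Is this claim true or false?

There are 22 small marbles.
Count of marbles owned by Ben or Ivan: 21.
The claim requires 22 − 21 = 1 ≥ 1, which holds.

True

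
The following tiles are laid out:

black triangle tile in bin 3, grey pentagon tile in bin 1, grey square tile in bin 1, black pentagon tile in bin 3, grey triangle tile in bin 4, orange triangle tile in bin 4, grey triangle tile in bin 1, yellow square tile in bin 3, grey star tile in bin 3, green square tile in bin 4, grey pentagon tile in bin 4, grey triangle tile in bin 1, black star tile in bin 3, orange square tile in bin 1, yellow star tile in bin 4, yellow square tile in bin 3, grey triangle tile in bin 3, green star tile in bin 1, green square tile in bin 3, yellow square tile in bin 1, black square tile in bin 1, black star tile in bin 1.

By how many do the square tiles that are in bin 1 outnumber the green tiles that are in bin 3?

3

square tiles in bin 1: 4.
green tiles in bin 3: 1.
4 − 1 = 3.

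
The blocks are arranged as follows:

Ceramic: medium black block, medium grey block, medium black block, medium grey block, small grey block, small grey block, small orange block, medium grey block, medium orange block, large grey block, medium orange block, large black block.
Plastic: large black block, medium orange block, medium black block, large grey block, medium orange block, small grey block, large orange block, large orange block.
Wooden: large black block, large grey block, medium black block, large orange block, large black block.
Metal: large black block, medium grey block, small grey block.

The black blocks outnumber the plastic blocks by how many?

1

black blocks: 9.
plastic blocks: 8.
9 − 8 = 1.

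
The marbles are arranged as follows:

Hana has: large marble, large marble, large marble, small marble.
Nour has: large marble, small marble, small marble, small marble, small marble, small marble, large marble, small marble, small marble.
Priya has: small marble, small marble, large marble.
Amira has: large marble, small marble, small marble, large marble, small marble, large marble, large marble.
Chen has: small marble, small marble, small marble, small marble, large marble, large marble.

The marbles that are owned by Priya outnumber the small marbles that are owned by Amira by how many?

marbles owned by Priya: 3.
small marbles owned by Amira: 3.
3 − 3 = 0.

0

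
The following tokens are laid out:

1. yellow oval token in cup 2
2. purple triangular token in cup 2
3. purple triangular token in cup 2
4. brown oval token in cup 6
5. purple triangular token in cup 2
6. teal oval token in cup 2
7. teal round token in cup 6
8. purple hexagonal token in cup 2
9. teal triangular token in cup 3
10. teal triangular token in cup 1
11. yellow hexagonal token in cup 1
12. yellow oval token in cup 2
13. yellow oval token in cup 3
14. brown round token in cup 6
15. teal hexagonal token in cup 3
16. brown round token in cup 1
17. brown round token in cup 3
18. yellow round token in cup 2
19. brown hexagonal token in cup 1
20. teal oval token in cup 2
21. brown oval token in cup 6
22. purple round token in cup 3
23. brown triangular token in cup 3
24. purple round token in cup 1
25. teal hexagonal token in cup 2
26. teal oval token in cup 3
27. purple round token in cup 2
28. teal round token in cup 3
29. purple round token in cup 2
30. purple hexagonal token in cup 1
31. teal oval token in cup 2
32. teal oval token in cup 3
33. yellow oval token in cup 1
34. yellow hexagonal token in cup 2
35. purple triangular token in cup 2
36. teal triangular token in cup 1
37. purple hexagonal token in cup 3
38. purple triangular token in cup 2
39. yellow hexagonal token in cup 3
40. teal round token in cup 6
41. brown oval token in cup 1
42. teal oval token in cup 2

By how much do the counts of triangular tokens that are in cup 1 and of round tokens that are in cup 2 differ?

triangular tokens in cup 1: 2. round tokens in cup 2: 3.
|2 − 3| = 3 − 2 = 1.

1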